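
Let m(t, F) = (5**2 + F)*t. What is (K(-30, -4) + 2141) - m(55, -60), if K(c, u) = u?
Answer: 4062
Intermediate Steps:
m(t, F) = t*(25 + F) (m(t, F) = (25 + F)*t = t*(25 + F))
(K(-30, -4) + 2141) - m(55, -60) = (-4 + 2141) - 55*(25 - 60) = 2137 - 55*(-35) = 2137 - 1*(-1925) = 2137 + 1925 = 4062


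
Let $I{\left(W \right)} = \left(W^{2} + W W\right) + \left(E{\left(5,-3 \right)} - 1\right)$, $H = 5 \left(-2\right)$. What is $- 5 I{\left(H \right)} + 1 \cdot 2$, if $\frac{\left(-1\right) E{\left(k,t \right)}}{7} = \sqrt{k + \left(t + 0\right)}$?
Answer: $-993 + 35 \sqrt{2} \approx -943.5$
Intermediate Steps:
$E{\left(k,t \right)} = - 7 \sqrt{k + t}$ ($E{\left(k,t \right)} = - 7 \sqrt{k + \left(t + 0\right)} = - 7 \sqrt{k + t}$)
$H = -10$
$I{\left(W \right)} = -1 - 7 \sqrt{2} + 2 W^{2}$ ($I{\left(W \right)} = \left(W^{2} + W W\right) - \left(1 + 7 \sqrt{5 - 3}\right) = \left(W^{2} + W^{2}\right) - \left(1 + 7 \sqrt{2}\right) = 2 W^{2} - \left(1 + 7 \sqrt{2}\right) = -1 - 7 \sqrt{2} + 2 W^{2}$)
$- 5 I{\left(H \right)} + 1 \cdot 2 = - 5 \left(-1 - 7 \sqrt{2} + 2 \left(-10\right)^{2}\right) + 1 \cdot 2 = - 5 \left(-1 - 7 \sqrt{2} + 2 \cdot 100\right) + 2 = - 5 \left(-1 - 7 \sqrt{2} + 200\right) + 2 = - 5 \left(199 - 7 \sqrt{2}\right) + 2 = \left(-995 + 35 \sqrt{2}\right) + 2 = -993 + 35 \sqrt{2}$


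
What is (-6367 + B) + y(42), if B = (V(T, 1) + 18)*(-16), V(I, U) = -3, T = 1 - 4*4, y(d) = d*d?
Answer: -4843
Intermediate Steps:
y(d) = d²
T = -15 (T = 1 - 16 = -15)
B = -240 (B = (-3 + 18)*(-16) = 15*(-16) = -240)
(-6367 + B) + y(42) = (-6367 - 240) + 42² = -6607 + 1764 = -4843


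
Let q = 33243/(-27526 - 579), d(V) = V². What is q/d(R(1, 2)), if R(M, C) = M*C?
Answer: -4749/16060 ≈ -0.29570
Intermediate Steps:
R(M, C) = C*M
q = -4749/4015 (q = 33243/(-28105) = 33243*(-1/28105) = -4749/4015 ≈ -1.1828)
q/d(R(1, 2)) = -4749/(4015*((2*1)²)) = -4749/(4015*(2²)) = -4749/4015/4 = -4749/4015*¼ = -4749/16060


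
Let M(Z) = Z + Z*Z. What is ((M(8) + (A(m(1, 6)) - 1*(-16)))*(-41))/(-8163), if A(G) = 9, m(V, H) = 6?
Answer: 3977/8163 ≈ 0.48720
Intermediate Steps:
M(Z) = Z + Z²
((M(8) + (A(m(1, 6)) - 1*(-16)))*(-41))/(-8163) = ((8*(1 + 8) + (9 - 1*(-16)))*(-41))/(-8163) = ((8*9 + (9 + 16))*(-41))*(-1/8163) = ((72 + 25)*(-41))*(-1/8163) = (97*(-41))*(-1/8163) = -3977*(-1/8163) = 3977/8163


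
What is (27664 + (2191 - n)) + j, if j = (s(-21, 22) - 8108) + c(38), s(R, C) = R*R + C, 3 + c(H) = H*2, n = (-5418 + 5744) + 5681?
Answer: 16276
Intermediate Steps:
n = 6007 (n = 326 + 5681 = 6007)
c(H) = -3 + 2*H (c(H) = -3 + H*2 = -3 + 2*H)
s(R, C) = C + R² (s(R, C) = R² + C = C + R²)
j = -7572 (j = ((22 + (-21)²) - 8108) + (-3 + 2*38) = ((22 + 441) - 8108) + (-3 + 76) = (463 - 8108) + 73 = -7645 + 73 = -7572)
(27664 + (2191 - n)) + j = (27664 + (2191 - 1*6007)) - 7572 = (27664 + (2191 - 6007)) - 7572 = (27664 - 3816) - 7572 = 23848 - 7572 = 16276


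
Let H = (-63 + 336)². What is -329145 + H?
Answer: -254616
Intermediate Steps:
H = 74529 (H = 273² = 74529)
-329145 + H = -329145 + 74529 = -254616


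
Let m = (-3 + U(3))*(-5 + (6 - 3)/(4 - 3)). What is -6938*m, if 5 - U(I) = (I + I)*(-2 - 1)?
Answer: 277520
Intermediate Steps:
U(I) = 5 + 6*I (U(I) = 5 - (I + I)*(-2 - 1) = 5 - 2*I*(-3) = 5 - (-6)*I = 5 + 6*I)
m = -40 (m = (-3 + (5 + 6*3))*(-5 + (6 - 3)/(4 - 3)) = (-3 + (5 + 18))*(-5 + 3/1) = (-3 + 23)*(-5 + 3*1) = 20*(-5 + 3) = 20*(-2) = -40)
-6938*m = -6938*(-40) = 277520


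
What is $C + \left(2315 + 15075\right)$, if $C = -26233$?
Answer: $-8843$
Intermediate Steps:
$C + \left(2315 + 15075\right) = -26233 + \left(2315 + 15075\right) = -26233 + 17390 = -8843$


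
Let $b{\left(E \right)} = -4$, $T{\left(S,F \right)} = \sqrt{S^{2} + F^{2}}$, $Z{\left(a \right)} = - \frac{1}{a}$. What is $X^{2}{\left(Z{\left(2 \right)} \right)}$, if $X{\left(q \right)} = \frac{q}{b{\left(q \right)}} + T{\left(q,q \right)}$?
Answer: $\frac{33}{64} + \frac{\sqrt{2}}{8} \approx 0.6924$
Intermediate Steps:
$T{\left(S,F \right)} = \sqrt{F^{2} + S^{2}}$
$X{\left(q \right)} = - \frac{q}{4} + \sqrt{2} \sqrt{q^{2}}$ ($X{\left(q \right)} = \frac{q}{-4} + \sqrt{q^{2} + q^{2}} = q \left(- \frac{1}{4}\right) + \sqrt{2 q^{2}} = - \frac{q}{4} + \sqrt{2} \sqrt{q^{2}}$)
$X^{2}{\left(Z{\left(2 \right)} \right)} = \left(- \frac{\left(-1\right) \frac{1}{2}}{4} + \sqrt{2} \sqrt{\left(- \frac{1}{2}\right)^{2}}\right)^{2} = \left(- \frac{\left(-1\right) \frac{1}{2}}{4} + \sqrt{2} \sqrt{\left(\left(-1\right) \frac{1}{2}\right)^{2}}\right)^{2} = \left(\left(- \frac{1}{4}\right) \left(- \frac{1}{2}\right) + \sqrt{2} \sqrt{\left(- \frac{1}{2}\right)^{2}}\right)^{2} = \left(\frac{1}{8} + \frac{\sqrt{2}}{2}\right)^{2}$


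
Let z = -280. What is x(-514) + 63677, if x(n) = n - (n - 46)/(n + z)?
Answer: 25075431/397 ≈ 63162.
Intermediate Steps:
x(n) = n - (-46 + n)/(-280 + n) (x(n) = n - (n - 46)/(n - 280) = n - (-46 + n)/(-280 + n))
x(-514) + 63677 = (46 + (-514)**2 - 281*(-514))/(-280 - 514) + 63677 = (46 + 264196 + 144434)/(-794) + 63677 = -1/794*408676 + 63677 = -204338/397 + 63677 = 25075431/397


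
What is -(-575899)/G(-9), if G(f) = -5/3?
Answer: -1727697/5 ≈ -3.4554e+5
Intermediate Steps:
G(f) = -5/3 (G(f) = -5*1/3 = -5/3)
-(-575899)/G(-9) = -(-575899)/(-5/3) = -(-575899)*(-3)/5 = -9761*177/5 = -1727697/5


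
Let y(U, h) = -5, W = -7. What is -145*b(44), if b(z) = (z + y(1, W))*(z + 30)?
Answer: -418470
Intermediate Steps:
b(z) = (-5 + z)*(30 + z) (b(z) = (z - 5)*(z + 30) = (-5 + z)*(30 + z))
-145*b(44) = -145*(-150 + 44² + 25*44) = -145*(-150 + 1936 + 1100) = -145*2886 = -418470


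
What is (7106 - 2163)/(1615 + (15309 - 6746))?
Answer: 4943/10178 ≈ 0.48566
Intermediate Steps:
(7106 - 2163)/(1615 + (15309 - 6746)) = 4943/(1615 + 8563) = 4943/10178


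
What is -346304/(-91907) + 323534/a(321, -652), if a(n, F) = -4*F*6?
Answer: 17577002165/719080368 ≈ 24.444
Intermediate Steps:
a(n, F) = -24*F
-346304/(-91907) + 323534/a(321, -652) = -346304/(-91907) + 323534/((-24*(-652))) = -346304*(-1/91907) + 323534/15648 = 346304/91907 + 323534*(1/15648) = 346304/91907 + 161767/7824 = 17577002165/719080368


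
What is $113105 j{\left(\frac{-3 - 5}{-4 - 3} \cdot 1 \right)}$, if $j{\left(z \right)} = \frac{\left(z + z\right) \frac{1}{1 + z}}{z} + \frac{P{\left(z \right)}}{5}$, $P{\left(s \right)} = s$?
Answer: $\frac{2759762}{21} \approx 1.3142 \cdot 10^{5}$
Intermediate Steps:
$j{\left(z \right)} = \frac{2}{1 + z} + \frac{z}{5}$ ($j{\left(z \right)} = \frac{\left(z + z\right) \frac{1}{1 + z}}{z} + \frac{z}{5} = \frac{2 z \frac{1}{1 + z}}{z} + z \frac{1}{5} = \frac{2 z \frac{1}{1 + z}}{z} + \frac{z}{5} = \frac{2}{1 + z} + \frac{z}{5}$)
$113105 j{\left(\frac{-3 - 5}{-4 - 3} \cdot 1 \right)} = 113105 \frac{10 + \frac{-3 - 5}{-4 - 3} \cdot 1 + \left(\frac{-3 - 5}{-4 - 3} \cdot 1\right)^{2}}{5 \left(1 + \frac{-3 - 5}{-4 - 3} \cdot 1\right)} = 113105 \frac{10 + - \frac{8}{-7} \cdot 1 + \left(- \frac{8}{-7} \cdot 1\right)^{2}}{5 \left(1 + - \frac{8}{-7} \cdot 1\right)} = 113105 \frac{10 + \left(-8\right) \left(- \frac{1}{7}\right) 1 + \left(\left(-8\right) \left(- \frac{1}{7}\right) 1\right)^{2}}{5 \left(1 + \left(-8\right) \left(- \frac{1}{7}\right) 1\right)} = 113105 \frac{10 + \frac{8}{7} \cdot 1 + \left(\frac{8}{7} \cdot 1\right)^{2}}{5 \left(1 + \frac{8}{7} \cdot 1\right)} = 113105 \frac{10 + \frac{8}{7} + \left(\frac{8}{7}\right)^{2}}{5 \left(1 + \frac{8}{7}\right)} = 113105 \frac{10 + \frac{8}{7} + \frac{64}{49}}{5 \cdot \frac{15}{7}} = 113105 \cdot \frac{1}{5} \cdot \frac{7}{15} \cdot \frac{610}{49} = 113105 \cdot \frac{122}{105} = \frac{2759762}{21}$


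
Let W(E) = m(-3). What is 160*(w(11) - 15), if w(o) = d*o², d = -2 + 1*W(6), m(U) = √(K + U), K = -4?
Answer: -41120 + 19360*I*√7 ≈ -41120.0 + 51222.0*I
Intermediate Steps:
m(U) = √(-4 + U)
W(E) = I*√7 (W(E) = √(-4 - 3) = √(-7) = I*√7)
d = -2 + I*√7 (d = -2 + 1*(I*√7) = -2 + I*√7 ≈ -2.0 + 2.6458*I)
w(o) = o²*(-2 + I*√7) (w(o) = (-2 + I*√7)*o² = o²*(-2 + I*√7))
160*(w(11) - 15) = 160*(11²*(-2 + I*√7) - 15) = 160*(121*(-2 + I*√7) - 15) = 160*((-242 + 121*I*√7) - 15) = 160*(-257 + 121*I*√7) = -41120 + 19360*I*√7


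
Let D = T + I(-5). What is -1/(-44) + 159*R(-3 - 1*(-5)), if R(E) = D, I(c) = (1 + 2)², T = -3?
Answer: 41977/44 ≈ 954.02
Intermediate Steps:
I(c) = 9 (I(c) = 3² = 9)
D = 6 (D = -3 + 9 = 6)
R(E) = 6
-1/(-44) + 159*R(-3 - 1*(-5)) = -1/(-44) + 159*6 = -1*(-1/44) + 954 = 1/44 + 954 = 41977/44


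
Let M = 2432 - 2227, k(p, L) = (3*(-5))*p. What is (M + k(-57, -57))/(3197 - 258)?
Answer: 1060/2939 ≈ 0.36067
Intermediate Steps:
k(p, L) = -15*p
M = 205
(M + k(-57, -57))/(3197 - 258) = (205 - 15*(-57))/(3197 - 258) = (205 + 855)/2939 = 1060*(1/2939) = 1060/2939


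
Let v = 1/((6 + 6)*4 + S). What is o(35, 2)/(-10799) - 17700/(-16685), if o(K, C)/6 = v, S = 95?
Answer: 5466649758/5153185609 ≈ 1.0608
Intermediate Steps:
v = 1/143 (v = 1/((6 + 6)*4 + 95) = 1/(12*4 + 95) = 1/(48 + 95) = 1/143 ≈ 0.0069930)
o(K, C) = 6/143 (o(K, C) = 6*(1/143) = 6/143)
o(35, 2)/(-10799) - 17700/(-16685) = (6/143)/(-10799) - 17700/(-16685) = (6/143)*(-1/10799) - 17700*(-1/16685) = -6/1544257 + 3540/3337 = 5466649758/5153185609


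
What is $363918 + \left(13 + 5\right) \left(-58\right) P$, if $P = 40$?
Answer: $322158$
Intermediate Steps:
$363918 + \left(13 + 5\right) \left(-58\right) P = 363918 + \left(13 + 5\right) \left(-58\right) 40 = 363918 + 18 \left(-58\right) 40 = 363918 - 41760 = 322158$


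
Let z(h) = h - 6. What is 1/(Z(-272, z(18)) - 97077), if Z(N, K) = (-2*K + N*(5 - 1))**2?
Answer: 1/1139467 ≈ 8.7760e-7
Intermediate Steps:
z(h) = -6 + h
Z(N, K) = (-2*K + 4*N)**2 (Z(N, K) = (-2*K + N*4)**2 = (-2*K + 4*N)**2)
1/(Z(-272, z(18)) - 97077) = 1/(4*((-6 + 18) - 2*(-272))**2 - 97077) = 1/(4*(12 + 544)**2 - 97077) = 1/(4*556**2 - 97077) = 1/(4*309136 - 97077) = 1/(1236544 - 97077) = 1/1139467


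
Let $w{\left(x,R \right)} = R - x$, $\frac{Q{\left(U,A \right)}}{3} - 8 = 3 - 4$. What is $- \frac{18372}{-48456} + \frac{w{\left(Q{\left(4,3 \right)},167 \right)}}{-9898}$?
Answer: $\frac{7282145}{19984062} \approx 0.3644$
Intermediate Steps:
$Q{\left(U,A \right)} = 21$ ($Q{\left(U,A \right)} = 24 + 3 \left(3 - 4\right) = 24 + 3 \left(-1\right) = 24 - 3 = 21$)
$- \frac{18372}{-48456} + \frac{w{\left(Q{\left(4,3 \right)},167 \right)}}{-9898} = - \frac{18372}{-48456} + \frac{167 - 21}{-9898} = \left(-18372\right) \left(- \frac{1}{48456}\right) + \left(167 - 21\right) \left(- \frac{1}{9898}\right) = \frac{1531}{4038} + 146 \left(- \frac{1}{9898}\right) = \frac{1531}{4038} - \frac{73}{4949} = \frac{7282145}{19984062}$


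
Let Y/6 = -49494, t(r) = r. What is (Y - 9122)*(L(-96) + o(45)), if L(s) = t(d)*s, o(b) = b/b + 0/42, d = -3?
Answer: -88458854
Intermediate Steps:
Y = -296964 (Y = 6*(-49494) = -296964)
o(b) = 1 (o(b) = 1 + 0*(1/42) = 1 + 0 = 1)
L(s) = -3*s
(Y - 9122)*(L(-96) + o(45)) = (-296964 - 9122)*(-3*(-96) + 1) = -306086*(288 + 1) = -306086*289 = -88458854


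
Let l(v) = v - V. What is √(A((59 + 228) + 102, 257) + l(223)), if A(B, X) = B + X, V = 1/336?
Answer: √6131643/84 ≈ 29.479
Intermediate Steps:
V = 1/336 ≈ 0.0029762
l(v) = -1/336 + v (l(v) = v - 1*1/336 = v - 1/336 = -1/336 + v)
√(A((59 + 228) + 102, 257) + l(223)) = √((((59 + 228) + 102) + 257) + (-1/336 + 223)) = √(((287 + 102) + 257) + 74927/336) = √((389 + 257) + 74927/336) = √(646 + 74927/336) = √(291983/336) = √6131643/84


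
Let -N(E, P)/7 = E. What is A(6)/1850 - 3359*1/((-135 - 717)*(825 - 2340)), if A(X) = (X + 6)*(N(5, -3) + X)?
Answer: -45540559/238794300 ≈ -0.19071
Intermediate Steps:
N(E, P) = -7*E
A(X) = (-35 + X)*(6 + X) (A(X) = (X + 6)*(-7*5 + X) = (6 + X)*(-35 + X) = (-35 + X)*(6 + X))
A(6)/1850 - 3359*1/((-135 - 717)*(825 - 2340)) = (-210 + 6² - 29*6)/1850 - 3359*1/((-135 - 717)*(825 - 2340)) = (-210 + 36 - 174)*(1/1850) - 3359/((-1515*(-852))) = -348*1/1850 - 3359/1290780 = -174/925 - 3359*1/1290780 = -174/925 - 3359/1290780 = -45540559/238794300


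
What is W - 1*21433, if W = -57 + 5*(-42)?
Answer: -21700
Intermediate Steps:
W = -267 (W = -57 - 210 = -267)
W - 1*21433 = -267 - 1*21433 = -267 - 21433 = -21700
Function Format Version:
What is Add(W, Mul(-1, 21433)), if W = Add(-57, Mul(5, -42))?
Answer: -21700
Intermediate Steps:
W = -267 (W = Add(-57, -210) = -267)
Add(W, Mul(-1, 21433)) = Add(-267, Mul(-1, 21433)) = Add(-267, -21433) = -21700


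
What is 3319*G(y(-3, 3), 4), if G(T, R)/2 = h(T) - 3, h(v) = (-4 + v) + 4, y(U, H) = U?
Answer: -39828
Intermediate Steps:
h(v) = v
G(T, R) = -6 + 2*T (G(T, R) = 2*(T - 3) = 2*(-3 + T) = -6 + 2*T)
3319*G(y(-3, 3), 4) = 3319*(-6 + 2*(-3)) = 3319*(-6 - 6) = 3319*(-12) = -39828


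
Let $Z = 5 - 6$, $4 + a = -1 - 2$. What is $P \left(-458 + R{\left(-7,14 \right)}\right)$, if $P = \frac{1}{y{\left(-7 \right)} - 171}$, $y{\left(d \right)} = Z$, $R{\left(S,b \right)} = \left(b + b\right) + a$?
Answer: $\frac{437}{172} \approx 2.5407$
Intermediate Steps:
$a = -7$ ($a = -4 - 3 = -7$)
$R{\left(S,b \right)} = -7 + 2 b$ ($R{\left(S,b \right)} = \left(b + b\right) - 7 = 2 b - 7 = -7 + 2 b$)
$Z = -1$ ($Z = 5 - 6 = -1$)
$y{\left(d \right)} = -1$
$P = - \frac{1}{172}$ ($P = \frac{1}{-1 - 171} = \frac{1}{-172} = - \frac{1}{172} \approx -0.005814$)
$P \left(-458 + R{\left(-7,14 \right)}\right) = - \frac{-458 + \left(-7 + 2 \cdot 14\right)}{172} = - \frac{-458 + \left(-7 + 28\right)}{172} = - \frac{-458 + 21}{172} = \left(- \frac{1}{172}\right) \left(-437\right) = \frac{437}{172}$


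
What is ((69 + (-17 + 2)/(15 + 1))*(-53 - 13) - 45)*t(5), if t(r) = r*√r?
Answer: -181485*√5/8 ≈ -50727.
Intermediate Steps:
t(r) = r^(3/2)
((69 + (-17 + 2)/(15 + 1))*(-53 - 13) - 45)*t(5) = ((69 + (-17 + 2)/(15 + 1))*(-53 - 13) - 45)*5^(3/2) = ((69 - 15/16)*(-66) - 45)*(5*√5) = ((1089/16)*(-66) - 45)*(5*√5) = (-35937/8 - 45)*(5*√5) = -181485*√5/8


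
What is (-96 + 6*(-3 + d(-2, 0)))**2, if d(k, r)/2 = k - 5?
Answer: 39204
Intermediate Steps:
d(k, r) = -10 + 2*k (d(k, r) = 2*(k - 5) = 2*(-5 + k) = -10 + 2*k)
(-96 + 6*(-3 + d(-2, 0)))**2 = (-96 + 6*(-3 + (-10 + 2*(-2))))**2 = (-96 + 6*(-3 + (-10 - 4)))**2 = (-96 + 6*(-3 - 14))**2 = (-96 + 6*(-17))**2 = (-96 - 102)**2 = (-198)**2 = 39204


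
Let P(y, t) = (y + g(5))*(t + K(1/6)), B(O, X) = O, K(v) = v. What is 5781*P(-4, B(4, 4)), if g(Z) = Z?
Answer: 48175/2 ≈ 24088.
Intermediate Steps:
P(y, t) = (5 + y)*(⅙ + t) (P(y, t) = (y + 5)*(t + 1/6) = (5 + y)*(t + ⅙) = (5 + y)*(⅙ + t))
5781*P(-4, B(4, 4)) = 5781*(⅚ + 5*4 + (⅙)*(-4) + 4*(-4)) = 5781*(⅚ + 20 - ⅔ - 16) = 5781*(25/6) = 48175/2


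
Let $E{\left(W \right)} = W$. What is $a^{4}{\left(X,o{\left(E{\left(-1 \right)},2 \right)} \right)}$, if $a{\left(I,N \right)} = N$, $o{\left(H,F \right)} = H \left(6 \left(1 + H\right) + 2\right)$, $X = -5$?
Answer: $16$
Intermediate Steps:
$o{\left(H,F \right)} = H \left(8 + 6 H\right)$ ($o{\left(H,F \right)} = H \left(\left(6 + 6 H\right) + 2\right) = H \left(8 + 6 H\right)$)
$a^{4}{\left(X,o{\left(E{\left(-1 \right)},2 \right)} \right)} = \left(2 \left(-1\right) \left(4 + 3 \left(-1\right)\right)\right)^{4} = \left(2 \left(-1\right) \left(4 - 3\right)\right)^{4} = \left(2 \left(-1\right) 1\right)^{4} = \left(-2\right)^{4} = 16$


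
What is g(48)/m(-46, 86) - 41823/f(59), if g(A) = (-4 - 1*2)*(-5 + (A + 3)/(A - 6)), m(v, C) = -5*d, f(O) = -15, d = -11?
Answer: 1073616/385 ≈ 2788.6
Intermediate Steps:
m(v, C) = 55 (m(v, C) = -5*(-11) = 55)
g(A) = 30 - 6*(3 + A)/(-6 + A) (g(A) = (-4 - 2)*(-5 + (3 + A)/(-6 + A)) = -6*(-5 + (3 + A)/(-6 + A)) = 30 - 6*(3 + A)/(-6 + A))
g(48)/m(-46, 86) - 41823/f(59) = (6*(-33 + 4*48)/(-6 + 48))/55 - 41823/(-15) = (6*(-33 + 192)/42)*(1/55) - 41823*(-1/15) = (6*(1/42)*159)*(1/55) + 13941/5 = (159/7)*(1/55) + 13941/5 = 159/385 + 13941/5 = 1073616/385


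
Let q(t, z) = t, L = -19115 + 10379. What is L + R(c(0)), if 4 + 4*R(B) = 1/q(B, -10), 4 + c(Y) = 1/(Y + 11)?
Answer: -1502775/172 ≈ -8737.1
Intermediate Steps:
L = -8736
c(Y) = -4 + 1/(11 + Y) (c(Y) = -4 + 1/(Y + 11) = -4 + 1/(11 + Y))
R(B) = -1 + 1/(4*B)
L + R(c(0)) = -8736 + (¼ - (-43 - 4*0)/(11 + 0))/(((-43 - 4*0)/(11 + 0))) = -8736 + (¼ - (-43 + 0)/11)/(((-43 + 0)/11)) = -8736 + (¼ - (-43)/11)/(((1/11)*(-43))) = -8736 + (¼ - 1*(-43/11))/(-43/11) = -8736 - 11*(¼ + 43/11)/43 = -8736 - 11/43*183/44 = -8736 - 183/172 = -1502775/172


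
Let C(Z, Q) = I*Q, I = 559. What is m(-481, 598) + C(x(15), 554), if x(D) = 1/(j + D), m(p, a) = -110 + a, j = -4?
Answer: 310174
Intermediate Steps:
x(D) = 1/(-4 + D)
C(Z, Q) = 559*Q
m(-481, 598) + C(x(15), 554) = (-110 + 598) + 559*554 = 488 + 309686 = 310174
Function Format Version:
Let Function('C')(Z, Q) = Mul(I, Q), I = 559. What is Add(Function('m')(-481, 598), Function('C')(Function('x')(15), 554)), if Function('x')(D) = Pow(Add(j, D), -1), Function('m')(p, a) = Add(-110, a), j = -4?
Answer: 310174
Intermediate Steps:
Function('x')(D) = Pow(Add(-4, D), -1)
Function('C')(Z, Q) = Mul(559, Q)
Add(Function('m')(-481, 598), Function('C')(Function('x')(15), 554)) = Add(Add(-110, 598), Mul(559, 554)) = Add(488, 309686) = 310174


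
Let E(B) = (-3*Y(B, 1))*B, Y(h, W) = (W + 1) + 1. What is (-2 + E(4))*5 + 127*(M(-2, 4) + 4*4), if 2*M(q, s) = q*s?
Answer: 1334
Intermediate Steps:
Y(h, W) = 2 + W (Y(h, W) = (1 + W) + 1 = 2 + W)
M(q, s) = q*s/2 (M(q, s) = (q*s)/2 = q*s/2)
E(B) = -9*B (E(B) = (-3*(2 + 1))*B = (-3*3)*B = -9*B)
(-2 + E(4))*5 + 127*(M(-2, 4) + 4*4) = (-2 - 9*4)*5 + 127*((1/2)*(-2)*4 + 4*4) = (-2 - 36)*5 + 127*(-4 + 16) = -38*5 + 127*12 = -190 + 1524 = 1334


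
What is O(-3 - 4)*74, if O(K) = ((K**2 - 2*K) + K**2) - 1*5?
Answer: 7918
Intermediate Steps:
O(K) = -5 - 2*K + 2*K**2 (O(K) = (-2*K + 2*K**2) - 5 = -5 - 2*K + 2*K**2)
O(-3 - 4)*74 = (-5 - 2*(-3 - 4) + 2*(-3 - 4)**2)*74 = (-5 - 2*(-7) + 2*(-7)**2)*74 = (-5 + 14 + 2*49)*74 = (-5 + 14 + 98)*74 = 107*74 = 7918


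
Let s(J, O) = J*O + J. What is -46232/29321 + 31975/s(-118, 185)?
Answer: -1952238911/643537308 ≈ -3.0336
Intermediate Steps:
s(J, O) = J + J*O
-46232/29321 + 31975/s(-118, 185) = -46232/29321 + 31975/((-118*(1 + 185))) = -46232*1/29321 + 31975/((-118*186)) = -46232/29321 + 31975/(-21948) = -46232/29321 + 31975*(-1/21948) = -46232/29321 - 31975/21948 = -1952238911/643537308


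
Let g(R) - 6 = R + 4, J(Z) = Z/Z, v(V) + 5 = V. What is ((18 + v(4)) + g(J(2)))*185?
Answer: 5180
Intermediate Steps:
v(V) = -5 + V
J(Z) = 1
g(R) = 10 + R (g(R) = 6 + (R + 4) = 6 + (4 + R) = 10 + R)
((18 + v(4)) + g(J(2)))*185 = ((18 + (-5 + 4)) + (10 + 1))*185 = ((18 - 1) + 11)*185 = (17 + 11)*185 = 28*185 = 5180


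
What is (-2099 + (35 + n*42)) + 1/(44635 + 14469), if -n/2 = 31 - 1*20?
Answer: -176602751/59104 ≈ -2988.0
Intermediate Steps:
n = -22 (n = -2*(31 - 1*20) = -2*(31 - 20) = -2*11 = -22)
(-2099 + (35 + n*42)) + 1/(44635 + 14469) = (-2099 + (35 - 22*42)) + 1/(44635 + 14469) = (-2099 + (35 - 924)) + 1/59104 = (-2099 - 889) + 1/59104 = -2988 + 1/59104 = -176602751/59104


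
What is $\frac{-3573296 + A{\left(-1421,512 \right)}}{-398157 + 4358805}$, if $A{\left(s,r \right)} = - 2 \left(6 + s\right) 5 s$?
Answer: $- \frac{3946741}{660108} \approx -5.9789$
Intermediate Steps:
$A{\left(s,r \right)} = s \left(-60 - 10 s\right)$ ($A{\left(s,r \right)} = \left(-12 - 2 s\right) 5 s = \left(-60 - 10 s\right) s = s \left(-60 - 10 s\right)$)
$\frac{-3573296 + A{\left(-1421,512 \right)}}{-398157 + 4358805} = \frac{-3573296 - - 14210 \left(6 - 1421\right)}{-398157 + 4358805} = \frac{-3573296 - \left(-14210\right) \left(-1415\right)}{3960648} = \left(-3573296 - 20107150\right) \frac{1}{3960648} = \left(-23680446\right) \frac{1}{3960648} = - \frac{3946741}{660108}$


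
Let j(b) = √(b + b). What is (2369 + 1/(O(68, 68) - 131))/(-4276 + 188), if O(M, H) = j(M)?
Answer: -20166047/34799100 + √34/34799100 ≈ -0.57950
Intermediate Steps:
j(b) = √2*√b (j(b) = √(2*b) = √2*√b)
O(M, H) = √2*√M
(2369 + 1/(O(68, 68) - 131))/(-4276 + 188) = (2369 + 1/(√2*√68 - 131))/(-4276 + 188) = (2369 + 1/(√2*(2*√17) - 131))/(-4088) = (2369 + 1/(2*√34 - 131))*(-1/4088) = (2369 + 1/(-131 + 2*√34))*(-1/4088) = -2369/4088 - 1/(4088*(-131 + 2*√34))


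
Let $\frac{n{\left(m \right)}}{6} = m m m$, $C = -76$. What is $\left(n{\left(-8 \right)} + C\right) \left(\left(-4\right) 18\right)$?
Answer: $226656$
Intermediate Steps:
$n{\left(m \right)} = 6 m^{3}$ ($n{\left(m \right)} = 6 m m m = 6 m^{2} m = 6 m^{3}$)
$\left(n{\left(-8 \right)} + C\right) \left(\left(-4\right) 18\right) = \left(6 \left(-8\right)^{3} - 76\right) \left(\left(-4\right) 18\right) = \left(6 \left(-512\right) - 76\right) \left(-72\right) = \left(-3072 - 76\right) \left(-72\right) = \left(-3148\right) \left(-72\right) = 226656$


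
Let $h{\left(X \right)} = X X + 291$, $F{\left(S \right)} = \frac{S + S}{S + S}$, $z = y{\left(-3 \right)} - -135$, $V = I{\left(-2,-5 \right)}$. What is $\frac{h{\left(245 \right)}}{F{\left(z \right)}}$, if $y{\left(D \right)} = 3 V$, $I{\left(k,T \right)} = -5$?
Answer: $60316$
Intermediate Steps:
$V = -5$
$y{\left(D \right)} = -15$ ($y{\left(D \right)} = 3 \left(-5\right) = -15$)
$z = 120$ ($z = -15 - -135 = -15 + 135 = 120$)
$F{\left(S \right)} = 1$ ($F{\left(S \right)} = \frac{2 S}{2 S} = 2 S \frac{1}{2 S} = 1$)
$h{\left(X \right)} = 291 + X^{2}$ ($h{\left(X \right)} = X^{2} + 291 = 291 + X^{2}$)
$\frac{h{\left(245 \right)}}{F{\left(z \right)}} = \frac{291 + 245^{2}}{1} = \left(291 + 60025\right) 1 = 60316 \cdot 1 = 60316$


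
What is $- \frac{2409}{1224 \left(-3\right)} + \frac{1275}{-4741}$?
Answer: $\frac{2246423}{5802984} \approx 0.38712$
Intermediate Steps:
$- \frac{2409}{1224 \left(-3\right)} + \frac{1275}{-4741} = - \frac{2409}{-3672} + 1275 \left(- \frac{1}{4741}\right) = \left(-2409\right) \left(- \frac{1}{3672}\right) - \frac{1275}{4741} = \frac{803}{1224} - \frac{1275}{4741} = \frac{2246423}{5802984}$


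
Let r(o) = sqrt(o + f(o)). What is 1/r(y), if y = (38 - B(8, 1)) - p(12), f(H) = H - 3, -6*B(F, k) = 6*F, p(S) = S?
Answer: sqrt(65)/65 ≈ 0.12403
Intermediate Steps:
B(F, k) = -F
f(H) = -3 + H
y = 34 (y = (38 - (-1)*8) - 1*12 = (38 - 1*(-8)) - 12 = (38 + 8) - 12 = 46 - 12 = 34)
r(o) = sqrt(-3 + 2*o) (r(o) = sqrt(o + (-3 + o)) = sqrt(-3 + 2*o))
1/r(y) = 1/(sqrt(-3 + 2*34)) = 1/(sqrt(-3 + 68)) = 1/(sqrt(65)) = sqrt(65)/65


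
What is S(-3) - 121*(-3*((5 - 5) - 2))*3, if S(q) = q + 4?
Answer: -2177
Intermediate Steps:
S(q) = 4 + q
S(-3) - 121*(-3*((5 - 5) - 2))*3 = (4 - 3) - 121*(-3*((5 - 5) - 2))*3 = 1 - 121*(-3*(0 - 2))*3 = 1 - 121*(-3*(-2))*3 = 1 - 726*3 = 1 - 121*18 = 1 - 2178 = -2177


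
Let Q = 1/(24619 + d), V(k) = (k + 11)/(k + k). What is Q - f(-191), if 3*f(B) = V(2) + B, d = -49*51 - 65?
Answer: 16563317/264660 ≈ 62.583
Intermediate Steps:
V(k) = (11 + k)/(2*k) (V(k) = (11 + k)/((2*k)) = (11 + k)*(1/(2*k)) = (11 + k)/(2*k))
d = -2564 (d = -2499 - 65 = -2564)
f(B) = 13/12 + B/3 (f(B) = ((½)*(11 + 2)/2 + B)/3 = ((½)*(½)*13 + B)/3 = (13/4 + B)/3 = 13/12 + B/3)
Q = 1/22055 (Q = 1/(24619 - 2564) = 1/22055 ≈ 4.5341e-5)
Q - f(-191) = 1/22055 - (13/12 + (⅓)*(-191)) = 1/22055 - (13/12 - 191/3) = 1/22055 - 1*(-751/12) = 1/22055 + 751/12 = 16563317/264660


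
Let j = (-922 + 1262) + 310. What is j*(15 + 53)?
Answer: 44200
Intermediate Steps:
j = 650 (j = 340 + 310 = 650)
j*(15 + 53) = 650*(15 + 53) = 650*68 = 44200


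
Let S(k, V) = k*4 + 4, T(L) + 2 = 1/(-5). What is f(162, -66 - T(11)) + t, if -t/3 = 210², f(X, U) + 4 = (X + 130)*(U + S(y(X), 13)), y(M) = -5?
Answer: -778028/5 ≈ -1.5561e+5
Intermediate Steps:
T(L) = -11/5 (T(L) = -2 + 1/(-5) = -2 - ⅕ = -11/5)
S(k, V) = 4 + 4*k (S(k, V) = 4*k + 4 = 4 + 4*k)
f(X, U) = -4 + (-16 + U)*(130 + X) (f(X, U) = -4 + (X + 130)*(U + (4 + 4*(-5))) = -4 + (130 + X)*(U + (4 - 20)) = -4 + (130 + X)*(U - 16) = -4 + (130 + X)*(-16 + U) = -4 + (-16 + U)*(130 + X))
t = -132300 (t = -3*210² = -3*44100 = -132300)
f(162, -66 - T(11)) + t = (-2084 - 16*162 + 130*(-66 - 1*(-11/5)) + (-66 - 1*(-11/5))*162) - 132300 = (-2084 - 2592 + 130*(-66 + 11/5) + (-66 + 11/5)*162) - 132300 = (-2084 - 2592 + 130*(-319/5) - 319/5*162) - 132300 = (-2084 - 2592 - 8294 - 51678/5) - 132300 = -116528/5 - 132300 = -778028/5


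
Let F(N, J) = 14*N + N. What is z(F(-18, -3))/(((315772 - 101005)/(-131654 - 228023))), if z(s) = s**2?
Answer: -2913383700/23863 ≈ -1.2209e+5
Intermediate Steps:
F(N, J) = 15*N
z(F(-18, -3))/(((315772 - 101005)/(-131654 - 228023))) = (15*(-18))**2/(((315772 - 101005)/(-131654 - 228023))) = (-270)**2/((214767/(-359677))) = 72900/((214767*(-1/359677))) = 72900/(-214767/359677) = 72900*(-359677/214767) = -2913383700/23863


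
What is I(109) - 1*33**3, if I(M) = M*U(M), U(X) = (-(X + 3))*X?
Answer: -1366609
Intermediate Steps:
U(X) = X*(-3 - X) (U(X) = (-(3 + X))*X = (-3 - X)*X = X*(-3 - X))
I(M) = -M**2*(3 + M) (I(M) = M*(-M*(3 + M)) = -M**2*(3 + M))
I(109) - 1*33**3 = 109**2*(-3 - 1*109) - 1*33**3 = 11881*(-3 - 109) - 1*35937 = 11881*(-112) - 35937 = -1330672 - 35937 = -1366609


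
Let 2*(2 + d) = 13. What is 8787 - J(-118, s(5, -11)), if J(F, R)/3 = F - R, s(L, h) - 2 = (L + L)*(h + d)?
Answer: 8952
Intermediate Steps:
d = 9/2 (d = -2 + (½)*13 = -2 + 13/2 = 9/2 ≈ 4.5000)
s(L, h) = 2 + 2*L*(9/2 + h) (s(L, h) = 2 + (L + L)*(h + 9/2) = 2 + (2*L)*(9/2 + h) = 2 + 2*L*(9/2 + h))
J(F, R) = -3*R + 3*F (J(F, R) = 3*(F - R) = -3*R + 3*F)
8787 - J(-118, s(5, -11)) = 8787 - (-3*(2 + 9*5 + 2*5*(-11)) + 3*(-118)) = 8787 - (-3*(2 + 45 - 110) - 354) = 8787 - (-3*(-63) - 354) = 8787 - (189 - 354) = 8787 - 1*(-165) = 8787 + 165 = 8952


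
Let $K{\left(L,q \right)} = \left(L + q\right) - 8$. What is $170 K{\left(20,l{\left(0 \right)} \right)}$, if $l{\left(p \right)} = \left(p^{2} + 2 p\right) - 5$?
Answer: $1190$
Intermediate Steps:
$l{\left(p \right)} = -5 + p^{2} + 2 p$
$K{\left(L,q \right)} = -8 + L + q$ ($K{\left(L,q \right)} = \left(L + q\right) + \left(-8 + 0\right) = \left(L + q\right) - 8 = -8 + L + q$)
$170 K{\left(20,l{\left(0 \right)} \right)} = 170 \left(-8 + 20 + \left(-5 + 0^{2} + 2 \cdot 0\right)\right) = 170 \left(-8 + 20 + \left(-5 + 0 + 0\right)\right) = 170 \left(-8 + 20 - 5\right) = 170 \cdot 7 = 1190$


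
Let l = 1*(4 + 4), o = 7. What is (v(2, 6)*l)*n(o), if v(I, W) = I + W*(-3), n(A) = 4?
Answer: -512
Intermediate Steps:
v(I, W) = I - 3*W
l = 8 (l = 1*8 = 8)
(v(2, 6)*l)*n(o) = ((2 - 3*6)*8)*4 = ((2 - 18)*8)*4 = -16*8*4 = -128*4 = -512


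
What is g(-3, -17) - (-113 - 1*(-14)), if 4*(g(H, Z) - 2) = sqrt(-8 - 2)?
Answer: 101 + I*sqrt(10)/4 ≈ 101.0 + 0.79057*I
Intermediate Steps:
g(H, Z) = 2 + I*sqrt(10)/4 (g(H, Z) = 2 + sqrt(-8 - 2)/4 = 2 + sqrt(-10)/4 = 2 + (I*sqrt(10))/4 = 2 + I*sqrt(10)/4)
g(-3, -17) - (-113 - 1*(-14)) = (2 + I*sqrt(10)/4) - (-113 - 1*(-14)) = (2 + I*sqrt(10)/4) - (-113 + 14) = (2 + I*sqrt(10)/4) - 1*(-99) = (2 + I*sqrt(10)/4) + 99 = 101 + I*sqrt(10)/4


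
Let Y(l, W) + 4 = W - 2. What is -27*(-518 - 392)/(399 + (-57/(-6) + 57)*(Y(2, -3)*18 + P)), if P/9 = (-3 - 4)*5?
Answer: -2340/2983 ≈ -0.78444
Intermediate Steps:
Y(l, W) = -6 + W (Y(l, W) = -4 + (W - 2) = -4 + (-2 + W) = -6 + W)
P = -315 (P = 9*((-3 - 4)*5) = 9*(-7*5) = 9*(-35) = -315)
-27*(-518 - 392)/(399 + (-57/(-6) + 57)*(Y(2, -3)*18 + P)) = -27*(-518 - 392)/(399 + (-57/(-6) + 57)*((-6 - 3)*18 - 315)) = -(-24570)/(399 + (-57*(-⅙) + 57)*(-9*18 - 315)) = -(-24570)/(399 + (19/2 + 57)*(-162 - 315)) = -(-24570)/(399 + (133/2)*(-477)) = -(-24570)/(399 - 63441/2) = -(-24570)/(-62643/2) = -(-24570)*(-2)/62643 = -27*260/8949 = -2340/2983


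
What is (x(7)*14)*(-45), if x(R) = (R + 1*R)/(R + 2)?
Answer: -980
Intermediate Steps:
x(R) = 2*R/(2 + R) (x(R) = (R + R)/(2 + R) = (2*R)/(2 + R) = 2*R/(2 + R))
(x(7)*14)*(-45) = ((2*7/(2 + 7))*14)*(-45) = ((2*7/9)*14)*(-45) = ((2*7*(1/9))*14)*(-45) = ((14/9)*14)*(-45) = (196/9)*(-45) = -980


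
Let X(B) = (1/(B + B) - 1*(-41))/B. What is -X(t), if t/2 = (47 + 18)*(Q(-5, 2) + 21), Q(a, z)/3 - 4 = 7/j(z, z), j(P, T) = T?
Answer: -463711/63958050 ≈ -0.0072502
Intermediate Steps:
Q(a, z) = 12 + 21/z (Q(a, z) = 12 + 3*(7/z) = 12 + 21/z)
t = 5655 (t = 2*((47 + 18)*((12 + 21/2) + 21)) = 2*(65*((12 + 21*(1/2)) + 21)) = 2*(65*((12 + 21/2) + 21)) = 2*(65*(45/2 + 21)) = 2*(65*(87/2)) = 2*(5655/2) = 5655)
X(B) = (41 + 1/(2*B))/B (X(B) = (1/(2*B) + 41)/B = (41 + 1/(2*B))/B)
-X(t) = -(1 + 82*5655)/(2*5655**2) = -(1 + 463710)/(2*31979025) = -463711/(2*31979025) = -1*463711/63958050 = -463711/63958050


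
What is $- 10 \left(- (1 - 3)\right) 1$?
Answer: $-20$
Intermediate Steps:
$- 10 \left(- (1 - 3)\right) 1 = - 10 \left(\left(-1\right) \left(-2\right)\right) 1 = \left(-10\right) 2 \cdot 1 = \left(-20\right) 1 = -20$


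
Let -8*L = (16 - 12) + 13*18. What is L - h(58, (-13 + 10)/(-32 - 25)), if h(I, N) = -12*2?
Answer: -23/4 ≈ -5.7500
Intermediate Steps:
h(I, N) = -24
L = -119/4 (L = -((16 - 12) + 13*18)/8 = -(4 + 234)/8 = -1/8*238 = -119/4 ≈ -29.750)
L - h(58, (-13 + 10)/(-32 - 25)) = -119/4 - 1*(-24) = -119/4 + 24 = -23/4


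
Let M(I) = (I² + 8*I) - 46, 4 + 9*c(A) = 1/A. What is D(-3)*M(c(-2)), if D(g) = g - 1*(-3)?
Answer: 0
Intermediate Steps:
D(g) = 3 + g (D(g) = g + 3 = 3 + g)
c(A) = -4/9 + 1/(9*A) (c(A) = -4/9 + (1/A)/9 = -4/9 + 1/(9*A))
M(I) = -46 + I² + 8*I
D(-3)*M(c(-2)) = (3 - 3)*(-46 + ((⅑)*(1 - 4*(-2))/(-2))² + 8*((⅑)*(1 - 4*(-2))/(-2))) = 0*(-46 + ((⅑)*(-½)*(1 + 8))² + 8*((⅑)*(-½)*(1 + 8))) = 0*(-46 + ((⅑)*(-½)*9)² + 8*((⅑)*(-½)*9)) = 0*(-46 + (-½)² + 8*(-½)) = 0*(-46 + ¼ - 4) = 0*(-199/4) = 0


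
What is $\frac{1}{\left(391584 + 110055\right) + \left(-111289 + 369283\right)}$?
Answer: $\frac{1}{759633} \approx 1.3164 \cdot 10^{-6}$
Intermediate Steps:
$\frac{1}{\left(391584 + 110055\right) + \left(-111289 + 369283\right)} = \frac{1}{501639 + 257994} = \frac{1}{759633}$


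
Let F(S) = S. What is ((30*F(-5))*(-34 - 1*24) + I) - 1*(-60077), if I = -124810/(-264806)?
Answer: 9106343536/132403 ≈ 68778.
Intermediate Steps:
I = 62405/132403 (I = -124810*(-1/264806) = 62405/132403 ≈ 0.47133)
((30*F(-5))*(-34 - 1*24) + I) - 1*(-60077) = ((30*(-5))*(-34 - 1*24) + 62405/132403) - 1*(-60077) = (-150*(-34 - 24) + 62405/132403) + 60077 = (-150*(-58) + 62405/132403) + 60077 = (8700 + 62405/132403) + 60077 = 1151968505/132403 + 60077 = 9106343536/132403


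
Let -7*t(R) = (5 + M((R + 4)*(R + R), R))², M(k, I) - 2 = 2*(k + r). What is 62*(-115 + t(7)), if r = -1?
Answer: -6123988/7 ≈ -8.7486e+5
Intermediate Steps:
M(k, I) = 2*k (M(k, I) = 2 + 2*(k - 1) = 2 + 2*(-1 + k) = 2 + (-2 + 2*k) = 2*k)
t(R) = -(5 + 4*R*(4 + R))²/7 (t(R) = -(5 + 2*((R + 4)*(R + R)))²/7 = -(5 + 2*((4 + R)*(2*R)))²/7 = -(5 + 2*(2*R*(4 + R)))²/7 = -(5 + 4*R*(4 + R))²/7)
62*(-115 + t(7)) = 62*(-115 - (5 + 4*7*(4 + 7))²/7) = 62*(-115 - (5 + 4*7*11)²/7) = 62*(-115 - (5 + 308)²/7) = 62*(-115 - ⅐*313²) = 62*(-115 - ⅐*97969) = 62*(-115 - 97969/7) = 62*(-98774/7) = -6123988/7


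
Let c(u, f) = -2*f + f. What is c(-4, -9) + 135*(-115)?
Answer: -15516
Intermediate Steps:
c(u, f) = -f
c(-4, -9) + 135*(-115) = -1*(-9) + 135*(-115) = 9 - 15525 = -15516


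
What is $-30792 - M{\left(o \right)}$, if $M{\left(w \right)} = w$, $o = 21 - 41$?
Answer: $-30772$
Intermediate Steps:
$o = -20$
$-30792 - M{\left(o \right)} = -30792 - -20 = -30792 + 20 = -30772$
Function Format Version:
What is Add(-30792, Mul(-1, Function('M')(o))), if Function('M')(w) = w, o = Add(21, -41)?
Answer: -30772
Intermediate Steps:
o = -20
Add(-30792, Mul(-1, Function('M')(o))) = Add(-30792, Mul(-1, -20)) = Add(-30792, 20) = -30772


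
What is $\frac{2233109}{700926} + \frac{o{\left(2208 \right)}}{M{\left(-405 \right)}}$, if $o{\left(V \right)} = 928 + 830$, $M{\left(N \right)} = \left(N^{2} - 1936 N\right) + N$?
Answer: $\frac{29410411489}{9225938475} \approx 3.1878$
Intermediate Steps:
$M{\left(N \right)} = N^{2} - 1935 N$
$o{\left(V \right)} = 1758$
$\frac{2233109}{700926} + \frac{o{\left(2208 \right)}}{M{\left(-405 \right)}} = \frac{2233109}{700926} + \frac{1758}{\left(-405\right) \left(-1935 - 405\right)} = 2233109 \cdot \frac{1}{700926} + \frac{1758}{\left(-405\right) \left(-2340\right)} = \frac{2233109}{700926} + \frac{1758}{947700} = \frac{2233109}{700926} + 1758 \cdot \frac{1}{947700} = \frac{2233109}{700926} + \frac{293}{157950} = \frac{29410411489}{9225938475}$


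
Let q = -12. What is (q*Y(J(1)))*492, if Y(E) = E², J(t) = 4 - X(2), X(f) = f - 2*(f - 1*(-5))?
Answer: -1511424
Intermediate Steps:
X(f) = -10 - f (X(f) = f - 2*(f + 5) = f - 2*(5 + f) = f + (-10 - 2*f) = -10 - f)
J(t) = 16 (J(t) = 4 - (-10 - 1*2) = 4 - (-10 - 2) = 4 - 1*(-12) = 4 + 12 = 16)
(q*Y(J(1)))*492 = -12*16²*492 = -12*256*492 = -3072*492 = -1511424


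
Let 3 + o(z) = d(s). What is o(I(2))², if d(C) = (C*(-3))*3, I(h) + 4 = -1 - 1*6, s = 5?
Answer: 2304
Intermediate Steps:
I(h) = -11 (I(h) = -4 + (-1 - 1*6) = -4 + (-1 - 6) = -4 - 7 = -11)
d(C) = -9*C (d(C) = -3*C*3 = -9*C)
o(z) = -48 (o(z) = -3 - 9*5 = -3 - 45 = -48)
o(I(2))² = (-48)² = 2304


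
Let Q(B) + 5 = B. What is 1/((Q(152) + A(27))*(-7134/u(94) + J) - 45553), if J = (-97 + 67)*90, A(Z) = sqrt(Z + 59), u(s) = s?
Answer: -501011540/226531594426973 + 6131949*sqrt(86)/453063188853946 ≈ -2.0861e-6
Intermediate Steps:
A(Z) = sqrt(59 + Z)
J = -2700 (J = -30*90 = -2700)
Q(B) = -5 + B
1/((Q(152) + A(27))*(-7134/u(94) + J) - 45553) = 1/(((-5 + 152) + sqrt(59 + 27))*(-7134/94 - 2700) - 45553) = 1/((147 + sqrt(86))*(-7134*1/94 - 2700) - 45553) = 1/((147 + sqrt(86))*(-3567/47 - 2700) - 45553) = 1/((147 + sqrt(86))*(-130467/47) - 45553) = 1/((-19178649/47 - 130467*sqrt(86)/47) - 45553) = 1/(-21319640/47 - 130467*sqrt(86)/47)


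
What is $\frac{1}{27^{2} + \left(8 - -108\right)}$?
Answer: $\frac{1}{845} \approx 0.0011834$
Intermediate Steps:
$\frac{1}{27^{2} + \left(8 - -108\right)} = \frac{1}{729 + \left(8 + 108\right)} = \frac{1}{729 + 116} = \frac{1}{845}$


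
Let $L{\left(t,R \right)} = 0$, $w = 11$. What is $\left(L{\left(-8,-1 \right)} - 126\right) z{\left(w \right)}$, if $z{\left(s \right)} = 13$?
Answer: $-1638$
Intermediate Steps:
$\left(L{\left(-8,-1 \right)} - 126\right) z{\left(w \right)} = \left(0 - 126\right) 13 = \left(-126\right) 13 = -1638$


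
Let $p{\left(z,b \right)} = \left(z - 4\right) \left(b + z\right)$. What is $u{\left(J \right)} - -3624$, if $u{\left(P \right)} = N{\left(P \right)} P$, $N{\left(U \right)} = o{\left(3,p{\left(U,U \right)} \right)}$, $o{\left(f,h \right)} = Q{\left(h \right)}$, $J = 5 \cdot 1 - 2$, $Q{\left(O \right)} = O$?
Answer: $3606$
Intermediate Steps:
$p{\left(z,b \right)} = \left(-4 + z\right) \left(b + z\right)$
$J = 3$ ($J = 5 - 2 = 3$)
$o{\left(f,h \right)} = h$
$N{\left(U \right)} = - 8 U + 2 U^{2}$ ($N{\left(U \right)} = U^{2} - 4 U - 4 U + U U = U^{2} - 4 U - 4 U + U^{2} = - 8 U + 2 U^{2}$)
$u{\left(P \right)} = 2 P^{2} \left(-4 + P\right)$ ($u{\left(P \right)} = 2 P \left(-4 + P\right) P = 2 P^{2} \left(-4 + P\right)$)
$u{\left(J \right)} - -3624 = 2 \cdot 3^{2} \left(-4 + 3\right) - -3624 = 2 \cdot 9 \left(-1\right) + 3624 = -18 + 3624 = 3606$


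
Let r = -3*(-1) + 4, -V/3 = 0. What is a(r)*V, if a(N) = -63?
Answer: 0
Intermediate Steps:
V = 0 (V = -3*0 = 0)
r = 7 (r = 3 + 4 = 7)
a(r)*V = -63*0 = 0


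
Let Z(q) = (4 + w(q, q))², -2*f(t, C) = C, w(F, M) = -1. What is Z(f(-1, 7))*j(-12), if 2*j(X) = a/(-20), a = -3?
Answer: 27/40 ≈ 0.67500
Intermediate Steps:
f(t, C) = -C/2
Z(q) = 9 (Z(q) = (4 - 1)² = 3² = 9)
j(X) = 3/40 (j(X) = (-3/(-20))/2 = (-3*(-1/20))/2 = (½)*(3/20) = 3/40)
Z(f(-1, 7))*j(-12) = 9*(3/40) = 27/40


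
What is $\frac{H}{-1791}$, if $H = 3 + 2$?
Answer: $- \frac{5}{1791} \approx -0.0027917$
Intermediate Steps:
$H = 5$
$\frac{H}{-1791} = \frac{1}{-1791} \cdot 5 = \left(- \frac{1}{1791}\right) 5 = - \frac{5}{1791}$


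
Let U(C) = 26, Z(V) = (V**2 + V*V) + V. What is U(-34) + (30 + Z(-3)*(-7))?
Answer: -49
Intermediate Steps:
Z(V) = V + 2*V**2 (Z(V) = (V**2 + V**2) + V = 2*V**2 + V = V + 2*V**2)
U(-34) + (30 + Z(-3)*(-7)) = 26 + (30 - 3*(1 + 2*(-3))*(-7)) = 26 + (30 - 3*(1 - 6)*(-7)) = 26 + (30 - 3*(-5)*(-7)) = 26 + (30 + 15*(-7)) = 26 + (30 - 105) = 26 - 75 = -49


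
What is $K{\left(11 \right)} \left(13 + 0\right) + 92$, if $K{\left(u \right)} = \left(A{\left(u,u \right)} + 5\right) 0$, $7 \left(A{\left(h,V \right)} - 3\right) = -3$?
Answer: $92$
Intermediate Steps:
$A{\left(h,V \right)} = \frac{18}{7}$ ($A{\left(h,V \right)} = 3 + \frac{1}{7} \left(-3\right) = 3 - \frac{3}{7} = \frac{18}{7}$)
$K{\left(u \right)} = 0$ ($K{\left(u \right)} = \left(\frac{18}{7} + 5\right) 0 = \frac{53}{7} \cdot 0 = 0$)
$K{\left(11 \right)} \left(13 + 0\right) + 92 = 0 \left(13 + 0\right) + 92 = 0 \cdot 13 + 92 = 0 + 92 = 92$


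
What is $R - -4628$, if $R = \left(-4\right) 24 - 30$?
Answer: $4502$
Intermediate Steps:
$R = -126$ ($R = -96 - 30 = -126$)
$R - -4628 = -126 - -4628 = -126 + 4628 = 4502$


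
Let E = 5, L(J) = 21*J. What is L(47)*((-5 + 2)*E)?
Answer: -14805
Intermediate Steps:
L(47)*((-5 + 2)*E) = (21*47)*((-5 + 2)*5) = 987*(-3*5) = 987*(-15) = -14805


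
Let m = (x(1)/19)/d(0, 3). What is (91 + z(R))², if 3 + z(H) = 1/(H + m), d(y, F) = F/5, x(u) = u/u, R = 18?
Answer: 8241916225/1062961 ≈ 7753.7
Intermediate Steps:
x(u) = 1
d(y, F) = F/5 (d(y, F) = F*(⅕) = F/5)
m = 5/57 (m = (1/19)/(((⅕)*3)) = (1*(1/19))/(⅗) = (1/19)*(5/3) = 5/57 ≈ 0.087719)
z(H) = -3 + 1/(5/57 + H) (z(H) = -3 + 1/(H + 5/57) = -3 + 1/(5/57 + H))
(91 + z(R))² = (91 + 3*(14 - 57*18)/(5 + 57*18))² = (91 + 3*(14 - 1026)/(5 + 1026))² = (91 + 3*(-1012)/1031)² = (91 + 3*(1/1031)*(-1012))² = (91 - 3036/1031)² = (90785/1031)² = 8241916225/1062961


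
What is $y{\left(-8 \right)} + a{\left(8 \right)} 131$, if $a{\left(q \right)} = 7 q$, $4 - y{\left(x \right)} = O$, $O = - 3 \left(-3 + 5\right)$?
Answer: $7346$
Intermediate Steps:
$O = -6$ ($O = \left(-3\right) 2 = -6$)
$y{\left(x \right)} = 10$ ($y{\left(x \right)} = 4 - -6 = 4 + 6 = 10$)
$y{\left(-8 \right)} + a{\left(8 \right)} 131 = 10 + 7 \cdot 8 \cdot 131 = 10 + 56 \cdot 131 = 10 + 7336 = 7346$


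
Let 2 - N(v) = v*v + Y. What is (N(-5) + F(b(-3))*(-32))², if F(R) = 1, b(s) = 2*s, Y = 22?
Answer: 5929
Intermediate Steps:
N(v) = -20 - v² (N(v) = 2 - (v*v + 22) = 2 - (v² + 22) = 2 - (22 + v²) = 2 + (-22 - v²) = -20 - v²)
(N(-5) + F(b(-3))*(-32))² = ((-20 - 1*(-5)²) + 1*(-32))² = ((-20 - 1*25) - 32)² = ((-20 - 25) - 32)² = (-45 - 32)² = (-77)² = 5929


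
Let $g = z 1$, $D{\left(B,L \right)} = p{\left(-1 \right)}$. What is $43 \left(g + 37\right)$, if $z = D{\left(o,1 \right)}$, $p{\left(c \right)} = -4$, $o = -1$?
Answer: $1419$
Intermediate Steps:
$D{\left(B,L \right)} = -4$
$z = -4$
$g = -4$ ($g = \left(-4\right) 1 = -4$)
$43 \left(g + 37\right) = 43 \left(-4 + 37\right) = 43 \cdot 33 = 1419$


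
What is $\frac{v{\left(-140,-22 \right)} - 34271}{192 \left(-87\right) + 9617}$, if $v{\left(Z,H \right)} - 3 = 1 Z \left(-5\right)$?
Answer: $\frac{33568}{7087} \approx 4.7366$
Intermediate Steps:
$v{\left(Z,H \right)} = 3 - 5 Z$ ($v{\left(Z,H \right)} = 3 + 1 Z \left(-5\right) = 3 + Z \left(-5\right) = 3 - 5 Z$)
$\frac{v{\left(-140,-22 \right)} - 34271}{192 \left(-87\right) + 9617} = \frac{\left(3 - -700\right) - 34271}{192 \left(-87\right) + 9617} = \frac{\left(3 + 700\right) - 34271}{-16704 + 9617} = \frac{703 - 34271}{-7087} = \left(-33568\right) \left(- \frac{1}{7087}\right) = \frac{33568}{7087}$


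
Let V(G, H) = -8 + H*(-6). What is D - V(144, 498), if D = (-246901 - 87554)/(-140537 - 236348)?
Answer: 225896383/75377 ≈ 2996.9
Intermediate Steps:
V(G, H) = -8 - 6*H
D = 66891/75377 (D = -334455/(-376885) = -334455*(-1/376885) = 66891/75377 ≈ 0.88742)
D - V(144, 498) = 66891/75377 - (-8 - 6*498) = 66891/75377 - (-8 - 2988) = 66891/75377 - 1*(-2996) = 66891/75377 + 2996 = 225896383/75377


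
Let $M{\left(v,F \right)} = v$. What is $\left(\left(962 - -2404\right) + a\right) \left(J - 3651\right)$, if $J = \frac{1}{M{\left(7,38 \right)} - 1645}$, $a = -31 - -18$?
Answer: $- \frac{2864582381}{234} \approx -1.2242 \cdot 10^{7}$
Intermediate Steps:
$a = -13$ ($a = -31 + 18 = -13$)
$J = - \frac{1}{1638}$ ($J = \frac{1}{7 - 1645} = \frac{1}{-1638} = - \frac{1}{1638} \approx -0.0006105$)
$\left(\left(962 - -2404\right) + a\right) \left(J - 3651\right) = \left(\left(962 - -2404\right) - 13\right) \left(- \frac{1}{1638} - 3651\right) = \left(\left(962 + 2404\right) - 13\right) \left(- \frac{5980339}{1638}\right) = \left(3366 - 13\right) \left(- \frac{5980339}{1638}\right) = 3353 \left(- \frac{5980339}{1638}\right) = - \frac{2864582381}{234}$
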